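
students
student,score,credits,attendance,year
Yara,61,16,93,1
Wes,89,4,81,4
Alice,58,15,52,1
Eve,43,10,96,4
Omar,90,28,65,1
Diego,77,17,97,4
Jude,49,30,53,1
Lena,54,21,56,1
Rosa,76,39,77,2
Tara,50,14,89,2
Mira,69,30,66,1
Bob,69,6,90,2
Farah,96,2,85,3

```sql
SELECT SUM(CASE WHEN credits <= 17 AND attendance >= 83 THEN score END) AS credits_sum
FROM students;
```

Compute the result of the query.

student=Yara: ✓ → 61
student=Wes: ✗
student=Alice: ✗
student=Eve: ✓ → 43
student=Omar: ✗
student=Diego: ✓ → 77
student=Jude: ✗
student=Lena: ✗
student=Rosa: ✗
student=Tara: ✓ → 50
student=Mira: ✗
student=Bob: ✓ → 69
student=Farah: ✓ → 96
credits_sum = 61 + 43 + 77 + 50 + 69 + 96 = 396

396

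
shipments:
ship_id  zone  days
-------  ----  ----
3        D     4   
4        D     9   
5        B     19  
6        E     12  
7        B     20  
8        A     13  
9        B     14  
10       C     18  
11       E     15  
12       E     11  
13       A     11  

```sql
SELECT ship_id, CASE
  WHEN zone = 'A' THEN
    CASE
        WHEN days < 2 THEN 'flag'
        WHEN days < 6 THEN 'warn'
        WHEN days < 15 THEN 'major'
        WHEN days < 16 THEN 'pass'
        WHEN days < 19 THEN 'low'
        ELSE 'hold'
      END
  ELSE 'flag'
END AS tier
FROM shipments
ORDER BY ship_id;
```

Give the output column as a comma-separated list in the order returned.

flag, flag, flag, flag, flag, major, flag, flag, flag, flag, major

ship_id=3: zone='D' → outer ELSE → flag
ship_id=4: zone='D' → outer ELSE → flag
ship_id=5: zone='B' → outer ELSE → flag
ship_id=6: zone='E' → outer ELSE → flag
ship_id=7: zone='B' → outer ELSE → flag
ship_id=8: zone='A' → inner[days < 15] → major
ship_id=9: zone='B' → outer ELSE → flag
ship_id=10: zone='C' → outer ELSE → flag
ship_id=11: zone='E' → outer ELSE → flag
ship_id=12: zone='E' → outer ELSE → flag
ship_id=13: zone='A' → inner[days < 15] → major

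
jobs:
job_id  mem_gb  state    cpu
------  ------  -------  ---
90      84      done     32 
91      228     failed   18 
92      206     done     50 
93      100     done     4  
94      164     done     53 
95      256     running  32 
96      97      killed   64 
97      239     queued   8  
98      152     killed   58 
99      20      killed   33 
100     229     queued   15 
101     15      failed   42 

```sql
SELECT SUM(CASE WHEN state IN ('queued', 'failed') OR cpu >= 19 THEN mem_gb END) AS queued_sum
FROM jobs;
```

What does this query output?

1690

job_id=90: ✓ → 84
job_id=91: ✓ → 228
job_id=92: ✓ → 206
job_id=93: ✗
job_id=94: ✓ → 164
job_id=95: ✓ → 256
job_id=96: ✓ → 97
job_id=97: ✓ → 239
job_id=98: ✓ → 152
job_id=99: ✓ → 20
job_id=100: ✓ → 229
job_id=101: ✓ → 15
queued_sum = 84 + 228 + 206 + 164 + 256 + 97 + 239 + 152 + 20 + 229 + 15 = 1690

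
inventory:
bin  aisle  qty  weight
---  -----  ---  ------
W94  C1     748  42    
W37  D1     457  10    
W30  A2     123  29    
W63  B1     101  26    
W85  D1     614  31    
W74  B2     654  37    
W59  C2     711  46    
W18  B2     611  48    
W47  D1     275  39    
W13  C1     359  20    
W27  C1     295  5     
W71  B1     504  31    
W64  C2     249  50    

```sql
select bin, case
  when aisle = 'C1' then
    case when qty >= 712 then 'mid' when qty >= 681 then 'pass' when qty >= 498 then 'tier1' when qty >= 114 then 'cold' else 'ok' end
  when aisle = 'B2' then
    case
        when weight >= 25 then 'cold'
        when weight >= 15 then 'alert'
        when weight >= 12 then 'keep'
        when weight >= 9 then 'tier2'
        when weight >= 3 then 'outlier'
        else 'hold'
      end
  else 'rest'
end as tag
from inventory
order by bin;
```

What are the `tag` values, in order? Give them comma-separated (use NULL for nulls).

cold, cold, cold, rest, rest, rest, rest, rest, rest, rest, cold, rest, mid

bin=W13: aisle='C1' → inner[qty >= 114] → cold
bin=W18: aisle='B2' → inner[weight >= 25] → cold
bin=W27: aisle='C1' → inner[qty >= 114] → cold
bin=W30: aisle='A2' → outer ELSE → rest
bin=W37: aisle='D1' → outer ELSE → rest
bin=W47: aisle='D1' → outer ELSE → rest
bin=W59: aisle='C2' → outer ELSE → rest
bin=W63: aisle='B1' → outer ELSE → rest
bin=W64: aisle='C2' → outer ELSE → rest
bin=W71: aisle='B1' → outer ELSE → rest
bin=W74: aisle='B2' → inner[weight >= 25] → cold
bin=W85: aisle='D1' → outer ELSE → rest
bin=W94: aisle='C1' → inner[qty >= 712] → mid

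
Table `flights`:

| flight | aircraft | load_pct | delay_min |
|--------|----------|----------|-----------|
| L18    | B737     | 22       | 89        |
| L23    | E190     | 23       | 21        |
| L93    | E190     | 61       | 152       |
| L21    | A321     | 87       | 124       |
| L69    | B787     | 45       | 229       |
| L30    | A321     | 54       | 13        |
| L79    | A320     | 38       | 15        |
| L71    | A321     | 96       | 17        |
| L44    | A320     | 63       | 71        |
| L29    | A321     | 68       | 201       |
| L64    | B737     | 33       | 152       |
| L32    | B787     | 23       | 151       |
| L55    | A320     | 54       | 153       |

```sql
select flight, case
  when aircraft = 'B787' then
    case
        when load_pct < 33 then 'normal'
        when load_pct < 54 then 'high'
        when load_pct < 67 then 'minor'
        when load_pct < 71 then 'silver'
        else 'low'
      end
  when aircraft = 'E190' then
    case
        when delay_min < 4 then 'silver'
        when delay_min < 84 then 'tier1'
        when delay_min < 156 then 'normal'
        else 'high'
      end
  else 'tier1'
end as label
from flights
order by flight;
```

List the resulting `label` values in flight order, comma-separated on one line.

tier1, tier1, tier1, tier1, tier1, normal, tier1, tier1, tier1, high, tier1, tier1, normal

flight=L18: aircraft='B737' → outer ELSE → tier1
flight=L21: aircraft='A321' → outer ELSE → tier1
flight=L23: aircraft='E190' → inner[delay_min < 84] → tier1
flight=L29: aircraft='A321' → outer ELSE → tier1
flight=L30: aircraft='A321' → outer ELSE → tier1
flight=L32: aircraft='B787' → inner[load_pct < 33] → normal
flight=L44: aircraft='A320' → outer ELSE → tier1
flight=L55: aircraft='A320' → outer ELSE → tier1
flight=L64: aircraft='B737' → outer ELSE → tier1
flight=L69: aircraft='B787' → inner[load_pct < 54] → high
flight=L71: aircraft='A321' → outer ELSE → tier1
flight=L79: aircraft='A320' → outer ELSE → tier1
flight=L93: aircraft='E190' → inner[delay_min < 156] → normal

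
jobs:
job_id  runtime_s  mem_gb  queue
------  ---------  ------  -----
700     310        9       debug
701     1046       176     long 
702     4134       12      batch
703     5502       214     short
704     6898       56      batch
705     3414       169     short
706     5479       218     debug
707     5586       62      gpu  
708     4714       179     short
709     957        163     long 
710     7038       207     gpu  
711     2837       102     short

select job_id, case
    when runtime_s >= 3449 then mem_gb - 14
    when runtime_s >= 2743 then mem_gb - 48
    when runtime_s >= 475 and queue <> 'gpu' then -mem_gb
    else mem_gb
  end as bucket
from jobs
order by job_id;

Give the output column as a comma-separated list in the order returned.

9, -176, -2, 200, 42, 121, 204, 48, 165, -163, 193, 54

job_id=700: ELSE → 9
job_id=701: runtime_s >= 475 and queue <> 'gpu' → -176
job_id=702: runtime_s >= 3449 → -2
job_id=703: runtime_s >= 3449 → 200
job_id=704: runtime_s >= 3449 → 42
job_id=705: runtime_s >= 2743 → 121
job_id=706: runtime_s >= 3449 → 204
job_id=707: runtime_s >= 3449 → 48
job_id=708: runtime_s >= 3449 → 165
job_id=709: runtime_s >= 475 and queue <> 'gpu' → -163
job_id=710: runtime_s >= 3449 → 193
job_id=711: runtime_s >= 2743 → 54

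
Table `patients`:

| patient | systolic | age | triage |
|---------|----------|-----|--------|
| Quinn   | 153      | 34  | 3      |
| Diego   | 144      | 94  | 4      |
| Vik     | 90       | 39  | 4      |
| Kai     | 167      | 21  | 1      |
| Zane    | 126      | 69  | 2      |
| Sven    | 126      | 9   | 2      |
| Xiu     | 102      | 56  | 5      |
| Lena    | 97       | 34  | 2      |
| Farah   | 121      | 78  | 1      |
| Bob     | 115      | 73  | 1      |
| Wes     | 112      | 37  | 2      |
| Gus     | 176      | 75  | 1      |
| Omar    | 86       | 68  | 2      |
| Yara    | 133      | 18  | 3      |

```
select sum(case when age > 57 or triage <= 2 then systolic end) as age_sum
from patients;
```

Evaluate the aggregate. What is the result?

patient=Quinn: ✗
patient=Diego: ✓ → 144
patient=Vik: ✗
patient=Kai: ✓ → 167
patient=Zane: ✓ → 126
patient=Sven: ✓ → 126
patient=Xiu: ✗
patient=Lena: ✓ → 97
patient=Farah: ✓ → 121
patient=Bob: ✓ → 115
patient=Wes: ✓ → 112
patient=Gus: ✓ → 176
patient=Omar: ✓ → 86
patient=Yara: ✗
age_sum = 144 + 167 + 126 + 126 + 97 + 121 + 115 + 112 + 176 + 86 = 1270

1270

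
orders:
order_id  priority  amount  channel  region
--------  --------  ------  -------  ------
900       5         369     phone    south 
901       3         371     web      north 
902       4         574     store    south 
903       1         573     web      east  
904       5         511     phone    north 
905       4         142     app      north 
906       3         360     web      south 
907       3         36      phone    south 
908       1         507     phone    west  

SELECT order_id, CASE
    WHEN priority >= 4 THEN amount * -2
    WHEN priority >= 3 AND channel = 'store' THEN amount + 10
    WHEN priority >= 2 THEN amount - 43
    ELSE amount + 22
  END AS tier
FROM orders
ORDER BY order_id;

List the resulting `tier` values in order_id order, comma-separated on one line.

order_id=900: priority >= 4 → -738
order_id=901: priority >= 2 → 328
order_id=902: priority >= 4 → -1148
order_id=903: ELSE → 595
order_id=904: priority >= 4 → -1022
order_id=905: priority >= 4 → -284
order_id=906: priority >= 2 → 317
order_id=907: priority >= 2 → -7
order_id=908: ELSE → 529

-738, 328, -1148, 595, -1022, -284, 317, -7, 529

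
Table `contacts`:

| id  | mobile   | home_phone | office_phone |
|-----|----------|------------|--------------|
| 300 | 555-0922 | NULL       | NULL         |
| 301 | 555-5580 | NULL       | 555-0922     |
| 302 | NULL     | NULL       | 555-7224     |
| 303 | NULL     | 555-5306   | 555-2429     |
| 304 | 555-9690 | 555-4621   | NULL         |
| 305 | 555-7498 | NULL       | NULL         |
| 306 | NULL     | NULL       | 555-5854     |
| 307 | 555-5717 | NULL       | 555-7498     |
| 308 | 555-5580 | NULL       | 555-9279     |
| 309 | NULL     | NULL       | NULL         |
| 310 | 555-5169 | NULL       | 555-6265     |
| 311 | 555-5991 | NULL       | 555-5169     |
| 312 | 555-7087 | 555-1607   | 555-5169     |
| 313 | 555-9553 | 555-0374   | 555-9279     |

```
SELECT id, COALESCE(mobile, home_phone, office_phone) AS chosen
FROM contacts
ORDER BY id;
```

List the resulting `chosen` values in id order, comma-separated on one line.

id=300: mobile=555-0922 → 555-0922
id=301: mobile=555-5580 → 555-5580
id=302: mobile=NULL, home_phone=NULL, office_phone=555-7224 → 555-7224
id=303: mobile=NULL, home_phone=555-5306 → 555-5306
id=304: mobile=555-9690 → 555-9690
id=305: mobile=555-7498 → 555-7498
id=306: mobile=NULL, home_phone=NULL, office_phone=555-5854 → 555-5854
id=307: mobile=555-5717 → 555-5717
id=308: mobile=555-5580 → 555-5580
id=309: mobile=NULL, home_phone=NULL, office_phone=NULL (all NULL) → NULL
id=310: mobile=555-5169 → 555-5169
id=311: mobile=555-5991 → 555-5991
id=312: mobile=555-7087 → 555-7087
id=313: mobile=555-9553 → 555-9553

555-0922, 555-5580, 555-7224, 555-5306, 555-9690, 555-7498, 555-5854, 555-5717, 555-5580, NULL, 555-5169, 555-5991, 555-7087, 555-9553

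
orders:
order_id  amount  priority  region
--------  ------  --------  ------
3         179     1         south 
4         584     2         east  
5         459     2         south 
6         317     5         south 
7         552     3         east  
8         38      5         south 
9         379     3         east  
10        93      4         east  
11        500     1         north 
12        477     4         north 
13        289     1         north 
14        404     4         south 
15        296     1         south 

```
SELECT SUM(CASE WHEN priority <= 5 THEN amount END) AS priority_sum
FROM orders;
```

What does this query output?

order_id=3: ✓ → 179
order_id=4: ✓ → 584
order_id=5: ✓ → 459
order_id=6: ✓ → 317
order_id=7: ✓ → 552
order_id=8: ✓ → 38
order_id=9: ✓ → 379
order_id=10: ✓ → 93
order_id=11: ✓ → 500
order_id=12: ✓ → 477
order_id=13: ✓ → 289
order_id=14: ✓ → 404
order_id=15: ✓ → 296
priority_sum = 179 + 584 + 459 + 317 + 552 + 38 + 379 + 93 + 500 + 477 + 289 + 404 + 296 = 4567

4567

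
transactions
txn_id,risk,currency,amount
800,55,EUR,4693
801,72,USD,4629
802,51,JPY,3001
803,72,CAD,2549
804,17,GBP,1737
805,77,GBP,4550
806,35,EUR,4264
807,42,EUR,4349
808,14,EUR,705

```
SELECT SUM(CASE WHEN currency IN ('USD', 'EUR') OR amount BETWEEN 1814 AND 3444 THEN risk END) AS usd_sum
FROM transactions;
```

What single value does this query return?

txn_id=800: ✓ → 55
txn_id=801: ✓ → 72
txn_id=802: ✓ → 51
txn_id=803: ✓ → 72
txn_id=804: ✗
txn_id=805: ✗
txn_id=806: ✓ → 35
txn_id=807: ✓ → 42
txn_id=808: ✓ → 14
usd_sum = 55 + 72 + 51 + 72 + 35 + 42 + 14 = 341

341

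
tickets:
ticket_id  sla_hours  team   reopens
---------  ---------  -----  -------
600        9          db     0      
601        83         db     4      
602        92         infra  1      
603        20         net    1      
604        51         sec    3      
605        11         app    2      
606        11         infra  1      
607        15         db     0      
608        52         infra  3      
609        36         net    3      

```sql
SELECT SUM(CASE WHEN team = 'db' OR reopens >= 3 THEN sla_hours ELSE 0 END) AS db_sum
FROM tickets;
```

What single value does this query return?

ticket_id=600: ✓ → 9
ticket_id=601: ✓ → 83
ticket_id=602: ✗
ticket_id=603: ✗
ticket_id=604: ✓ → 51
ticket_id=605: ✗
ticket_id=606: ✗
ticket_id=607: ✓ → 15
ticket_id=608: ✓ → 52
ticket_id=609: ✓ → 36
db_sum = 9 + 83 + 51 + 15 + 52 + 36 = 246

246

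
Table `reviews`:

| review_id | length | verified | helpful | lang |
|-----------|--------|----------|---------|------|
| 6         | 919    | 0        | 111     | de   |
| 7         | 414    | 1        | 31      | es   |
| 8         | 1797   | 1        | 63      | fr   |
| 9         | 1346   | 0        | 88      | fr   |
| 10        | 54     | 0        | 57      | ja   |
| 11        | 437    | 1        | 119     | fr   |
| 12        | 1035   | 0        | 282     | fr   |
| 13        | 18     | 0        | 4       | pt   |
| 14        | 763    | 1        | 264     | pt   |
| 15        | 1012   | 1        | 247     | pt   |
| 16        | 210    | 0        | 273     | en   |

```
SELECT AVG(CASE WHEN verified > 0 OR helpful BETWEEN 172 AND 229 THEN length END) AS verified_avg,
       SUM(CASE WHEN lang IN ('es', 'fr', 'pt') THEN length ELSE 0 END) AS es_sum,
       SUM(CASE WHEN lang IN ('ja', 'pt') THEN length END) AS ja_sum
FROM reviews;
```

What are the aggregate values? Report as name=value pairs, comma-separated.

[verified_avg: verified > 0 OR helpful BETWEEN 172 AND 229]
review_id=6: ✗
review_id=7: ✓ → 414
review_id=8: ✓ → 1797
review_id=9: ✗
review_id=10: ✗
review_id=11: ✓ → 437
review_id=12: ✗
review_id=13: ✗
review_id=14: ✓ → 763
review_id=15: ✓ → 1012
review_id=16: ✗
verified_avg = (414 + 1797 + 437 + 763 + 1012) / 5 = 884.6
—
[es_sum: lang IN ('es', 'fr', 'pt')]
review_id=6: ✗
review_id=7: ✓ → 414
review_id=8: ✓ → 1797
review_id=9: ✓ → 1346
review_id=10: ✗
review_id=11: ✓ → 437
review_id=12: ✓ → 1035
review_id=13: ✓ → 18
review_id=14: ✓ → 763
review_id=15: ✓ → 1012
review_id=16: ✗
es_sum = 414 + 1797 + 1346 + 437 + 1035 + 18 + 763 + 1012 = 6822
—
[ja_sum: lang IN ('ja', 'pt')]
review_id=6: ✗
review_id=7: ✗
review_id=8: ✗
review_id=9: ✗
review_id=10: ✓ → 54
review_id=11: ✗
review_id=12: ✗
review_id=13: ✓ → 18
review_id=14: ✓ → 763
review_id=15: ✓ → 1012
review_id=16: ✗
ja_sum = 54 + 18 + 763 + 1012 = 1847

verified_avg=884.6, es_sum=6822, ja_sum=1847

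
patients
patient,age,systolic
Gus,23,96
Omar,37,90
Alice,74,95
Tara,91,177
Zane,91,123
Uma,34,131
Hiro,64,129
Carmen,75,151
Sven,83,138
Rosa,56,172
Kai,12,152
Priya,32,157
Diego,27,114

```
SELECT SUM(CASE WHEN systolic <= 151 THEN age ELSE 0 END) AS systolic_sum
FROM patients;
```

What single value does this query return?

patient=Gus: ✓ → 23
patient=Omar: ✓ → 37
patient=Alice: ✓ → 74
patient=Tara: ✗
patient=Zane: ✓ → 91
patient=Uma: ✓ → 34
patient=Hiro: ✓ → 64
patient=Carmen: ✓ → 75
patient=Sven: ✓ → 83
patient=Rosa: ✗
patient=Kai: ✗
patient=Priya: ✗
patient=Diego: ✓ → 27
systolic_sum = 23 + 37 + 74 + 91 + 34 + 64 + 75 + 83 + 27 = 508

508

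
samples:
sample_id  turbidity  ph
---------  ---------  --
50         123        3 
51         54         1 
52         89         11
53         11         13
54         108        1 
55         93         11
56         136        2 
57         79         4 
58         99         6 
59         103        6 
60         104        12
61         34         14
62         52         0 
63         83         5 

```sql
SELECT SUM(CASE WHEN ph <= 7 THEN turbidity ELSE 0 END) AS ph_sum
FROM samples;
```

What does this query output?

837

sample_id=50: ✓ → 123
sample_id=51: ✓ → 54
sample_id=52: ✗
sample_id=53: ✗
sample_id=54: ✓ → 108
sample_id=55: ✗
sample_id=56: ✓ → 136
sample_id=57: ✓ → 79
sample_id=58: ✓ → 99
sample_id=59: ✓ → 103
sample_id=60: ✗
sample_id=61: ✗
sample_id=62: ✓ → 52
sample_id=63: ✓ → 83
ph_sum = 123 + 54 + 108 + 136 + 79 + 99 + 103 + 52 + 83 = 837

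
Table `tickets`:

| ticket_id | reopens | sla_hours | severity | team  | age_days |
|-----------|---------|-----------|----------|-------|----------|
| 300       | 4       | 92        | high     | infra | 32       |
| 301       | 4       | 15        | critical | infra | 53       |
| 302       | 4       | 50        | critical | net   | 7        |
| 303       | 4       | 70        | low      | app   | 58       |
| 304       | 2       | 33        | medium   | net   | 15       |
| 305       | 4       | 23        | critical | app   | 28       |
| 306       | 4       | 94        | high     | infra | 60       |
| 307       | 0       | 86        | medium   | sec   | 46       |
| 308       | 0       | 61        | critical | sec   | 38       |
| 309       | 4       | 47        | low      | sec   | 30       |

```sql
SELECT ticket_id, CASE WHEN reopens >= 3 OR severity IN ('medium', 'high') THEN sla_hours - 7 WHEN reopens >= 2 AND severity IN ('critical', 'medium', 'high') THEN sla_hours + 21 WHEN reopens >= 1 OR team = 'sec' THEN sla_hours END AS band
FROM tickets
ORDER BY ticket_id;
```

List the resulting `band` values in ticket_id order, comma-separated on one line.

ticket_id=300: reopens >= 3 OR severity IN ('medium', 'high') → 85
ticket_id=301: reopens >= 3 OR severity IN ('medium', 'high') → 8
ticket_id=302: reopens >= 3 OR severity IN ('medium', 'high') → 43
ticket_id=303: reopens >= 3 OR severity IN ('medium', 'high') → 63
ticket_id=304: reopens >= 3 OR severity IN ('medium', 'high') → 26
ticket_id=305: reopens >= 3 OR severity IN ('medium', 'high') → 16
ticket_id=306: reopens >= 3 OR severity IN ('medium', 'high') → 87
ticket_id=307: reopens >= 3 OR severity IN ('medium', 'high') → 79
ticket_id=308: reopens >= 1 OR team = 'sec' → 61
ticket_id=309: reopens >= 3 OR severity IN ('medium', 'high') → 40

85, 8, 43, 63, 26, 16, 87, 79, 61, 40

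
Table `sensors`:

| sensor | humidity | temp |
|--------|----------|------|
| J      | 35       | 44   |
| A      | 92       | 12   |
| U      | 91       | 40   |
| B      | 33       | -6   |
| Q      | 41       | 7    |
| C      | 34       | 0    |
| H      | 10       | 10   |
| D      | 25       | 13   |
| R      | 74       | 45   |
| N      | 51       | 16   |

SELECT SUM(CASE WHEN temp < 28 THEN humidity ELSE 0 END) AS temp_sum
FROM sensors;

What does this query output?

sensor=J: ✗
sensor=A: ✓ → 92
sensor=U: ✗
sensor=B: ✓ → 33
sensor=Q: ✓ → 41
sensor=C: ✓ → 34
sensor=H: ✓ → 10
sensor=D: ✓ → 25
sensor=R: ✗
sensor=N: ✓ → 51
temp_sum = 92 + 33 + 41 + 34 + 10 + 25 + 51 = 286

286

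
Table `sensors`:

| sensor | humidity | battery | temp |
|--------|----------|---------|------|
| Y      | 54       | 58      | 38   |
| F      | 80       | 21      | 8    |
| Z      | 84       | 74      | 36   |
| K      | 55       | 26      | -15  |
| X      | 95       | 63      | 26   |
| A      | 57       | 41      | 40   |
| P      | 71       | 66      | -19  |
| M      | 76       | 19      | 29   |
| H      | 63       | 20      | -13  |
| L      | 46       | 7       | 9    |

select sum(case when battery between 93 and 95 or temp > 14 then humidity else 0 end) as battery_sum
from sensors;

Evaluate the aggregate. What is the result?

366

sensor=Y: ✓ → 54
sensor=F: ✗
sensor=Z: ✓ → 84
sensor=K: ✗
sensor=X: ✓ → 95
sensor=A: ✓ → 57
sensor=P: ✗
sensor=M: ✓ → 76
sensor=H: ✗
sensor=L: ✗
battery_sum = 54 + 84 + 95 + 57 + 76 = 366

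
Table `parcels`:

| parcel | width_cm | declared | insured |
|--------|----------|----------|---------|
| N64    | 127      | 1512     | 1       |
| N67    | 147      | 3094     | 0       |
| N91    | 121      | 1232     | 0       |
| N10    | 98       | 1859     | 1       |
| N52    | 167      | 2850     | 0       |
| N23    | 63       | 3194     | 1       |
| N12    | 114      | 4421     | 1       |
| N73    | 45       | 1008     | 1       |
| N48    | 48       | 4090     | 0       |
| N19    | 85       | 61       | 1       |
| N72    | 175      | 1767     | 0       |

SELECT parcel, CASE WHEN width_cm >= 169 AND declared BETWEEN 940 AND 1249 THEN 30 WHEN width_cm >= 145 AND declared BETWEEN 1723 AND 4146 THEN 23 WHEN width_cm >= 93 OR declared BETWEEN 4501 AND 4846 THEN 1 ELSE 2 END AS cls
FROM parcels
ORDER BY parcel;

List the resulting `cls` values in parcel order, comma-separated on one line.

1, 1, 2, 2, 2, 23, 1, 23, 23, 2, 1

parcel=N10: width_cm >= 93 OR declared BETWEEN 4501 AND 4846 → 1
parcel=N12: width_cm >= 93 OR declared BETWEEN 4501 AND 4846 → 1
parcel=N19: ELSE → 2
parcel=N23: ELSE → 2
parcel=N48: ELSE → 2
parcel=N52: width_cm >= 145 AND declared BETWEEN 1723 AND 4146 → 23
parcel=N64: width_cm >= 93 OR declared BETWEEN 4501 AND 4846 → 1
parcel=N67: width_cm >= 145 AND declared BETWEEN 1723 AND 4146 → 23
parcel=N72: width_cm >= 145 AND declared BETWEEN 1723 AND 4146 → 23
parcel=N73: ELSE → 2
parcel=N91: width_cm >= 93 OR declared BETWEEN 4501 AND 4846 → 1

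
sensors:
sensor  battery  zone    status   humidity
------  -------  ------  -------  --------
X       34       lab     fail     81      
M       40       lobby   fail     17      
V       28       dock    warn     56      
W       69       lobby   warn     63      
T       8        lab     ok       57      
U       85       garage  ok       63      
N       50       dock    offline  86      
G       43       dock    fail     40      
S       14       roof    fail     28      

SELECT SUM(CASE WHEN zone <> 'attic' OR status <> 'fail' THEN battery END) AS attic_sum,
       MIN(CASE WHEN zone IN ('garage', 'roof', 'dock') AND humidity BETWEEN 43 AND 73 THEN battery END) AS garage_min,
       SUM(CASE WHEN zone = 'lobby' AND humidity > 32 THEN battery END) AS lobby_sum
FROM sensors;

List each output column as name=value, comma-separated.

attic_sum=371, garage_min=28, lobby_sum=69

[attic_sum: zone <> 'attic' OR status <> 'fail']
sensor=X: ✓ → 34
sensor=M: ✓ → 40
sensor=V: ✓ → 28
sensor=W: ✓ → 69
sensor=T: ✓ → 8
sensor=U: ✓ → 85
sensor=N: ✓ → 50
sensor=G: ✓ → 43
sensor=S: ✓ → 14
attic_sum = 34 + 40 + 28 + 69 + 8 + 85 + 50 + 43 + 14 = 371
—
[garage_min: zone IN ('garage', 'roof', 'dock') AND humidity BETWEEN 43 AND 73]
sensor=X: ✗
sensor=M: ✗
sensor=V: ✓ → 28
sensor=W: ✗
sensor=T: ✗
sensor=U: ✓ → 85
sensor=N: ✗
sensor=G: ✗
sensor=S: ✗
garage_min = MIN(28, 85) = 28
—
[lobby_sum: zone = 'lobby' AND humidity > 32]
sensor=X: ✗
sensor=M: ✗
sensor=V: ✗
sensor=W: ✓ → 69
sensor=T: ✗
sensor=U: ✗
sensor=N: ✗
sensor=G: ✗
sensor=S: ✗
lobby_sum = 69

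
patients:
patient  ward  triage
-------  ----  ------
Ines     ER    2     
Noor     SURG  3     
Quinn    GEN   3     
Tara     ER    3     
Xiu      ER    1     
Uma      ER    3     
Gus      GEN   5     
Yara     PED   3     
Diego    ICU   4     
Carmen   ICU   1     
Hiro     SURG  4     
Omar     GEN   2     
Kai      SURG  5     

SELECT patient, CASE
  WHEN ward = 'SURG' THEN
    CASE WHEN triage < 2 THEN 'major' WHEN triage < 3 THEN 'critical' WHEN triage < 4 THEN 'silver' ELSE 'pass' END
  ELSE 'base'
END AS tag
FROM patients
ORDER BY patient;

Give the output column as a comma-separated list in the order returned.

patient=Carmen: ward='ICU' → outer ELSE → base
patient=Diego: ward='ICU' → outer ELSE → base
patient=Gus: ward='GEN' → outer ELSE → base
patient=Hiro: ward='SURG' → inner[ELSE] → pass
patient=Ines: ward='ER' → outer ELSE → base
patient=Kai: ward='SURG' → inner[ELSE] → pass
patient=Noor: ward='SURG' → inner[triage < 4] → silver
patient=Omar: ward='GEN' → outer ELSE → base
patient=Quinn: ward='GEN' → outer ELSE → base
patient=Tara: ward='ER' → outer ELSE → base
patient=Uma: ward='ER' → outer ELSE → base
patient=Xiu: ward='ER' → outer ELSE → base
patient=Yara: ward='PED' → outer ELSE → base

base, base, base, pass, base, pass, silver, base, base, base, base, base, base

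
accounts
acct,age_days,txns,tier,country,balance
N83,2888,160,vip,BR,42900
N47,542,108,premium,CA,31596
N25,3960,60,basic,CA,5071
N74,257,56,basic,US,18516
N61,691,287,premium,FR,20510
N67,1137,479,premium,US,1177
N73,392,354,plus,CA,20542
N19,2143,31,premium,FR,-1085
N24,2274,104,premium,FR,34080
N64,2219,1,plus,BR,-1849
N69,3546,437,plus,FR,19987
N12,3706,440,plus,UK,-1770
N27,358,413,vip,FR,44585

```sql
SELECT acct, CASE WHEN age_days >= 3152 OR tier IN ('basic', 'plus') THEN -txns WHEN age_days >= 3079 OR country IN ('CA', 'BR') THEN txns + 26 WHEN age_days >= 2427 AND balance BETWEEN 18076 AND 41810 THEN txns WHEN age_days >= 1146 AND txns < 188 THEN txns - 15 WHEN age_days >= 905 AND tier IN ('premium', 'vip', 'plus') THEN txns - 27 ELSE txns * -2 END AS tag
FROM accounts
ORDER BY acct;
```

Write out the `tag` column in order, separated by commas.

-440, 16, 89, -60, -826, 134, -574, -1, 452, -437, -354, -56, 186

acct=N12: age_days >= 3152 OR tier IN ('basic', 'plus') → -440
acct=N19: age_days >= 1146 AND txns < 188 → 16
acct=N24: age_days >= 1146 AND txns < 188 → 89
acct=N25: age_days >= 3152 OR tier IN ('basic', 'plus') → -60
acct=N27: ELSE → -826
acct=N47: age_days >= 3079 OR country IN ('CA', 'BR') → 134
acct=N61: ELSE → -574
acct=N64: age_days >= 3152 OR tier IN ('basic', 'plus') → -1
acct=N67: age_days >= 905 AND tier IN ('premium', 'vip', 'plus') → 452
acct=N69: age_days >= 3152 OR tier IN ('basic', 'plus') → -437
acct=N73: age_days >= 3152 OR tier IN ('basic', 'plus') → -354
acct=N74: age_days >= 3152 OR tier IN ('basic', 'plus') → -56
acct=N83: age_days >= 3079 OR country IN ('CA', 'BR') → 186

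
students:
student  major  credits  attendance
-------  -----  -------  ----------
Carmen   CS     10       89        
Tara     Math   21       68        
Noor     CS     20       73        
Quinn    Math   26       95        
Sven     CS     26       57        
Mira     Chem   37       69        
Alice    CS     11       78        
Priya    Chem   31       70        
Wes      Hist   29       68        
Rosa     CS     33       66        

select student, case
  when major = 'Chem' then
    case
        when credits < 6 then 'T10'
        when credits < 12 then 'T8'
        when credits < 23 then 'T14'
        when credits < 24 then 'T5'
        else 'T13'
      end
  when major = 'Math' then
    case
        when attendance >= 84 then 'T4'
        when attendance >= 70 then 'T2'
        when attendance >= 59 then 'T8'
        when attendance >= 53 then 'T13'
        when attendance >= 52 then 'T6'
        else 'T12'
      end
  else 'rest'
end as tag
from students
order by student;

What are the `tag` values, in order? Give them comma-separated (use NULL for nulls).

student=Alice: major='CS' → outer ELSE → rest
student=Carmen: major='CS' → outer ELSE → rest
student=Mira: major='Chem' → inner[ELSE] → T13
student=Noor: major='CS' → outer ELSE → rest
student=Priya: major='Chem' → inner[ELSE] → T13
student=Quinn: major='Math' → inner[attendance >= 84] → T4
student=Rosa: major='CS' → outer ELSE → rest
student=Sven: major='CS' → outer ELSE → rest
student=Tara: major='Math' → inner[attendance >= 59] → T8
student=Wes: major='Hist' → outer ELSE → rest

rest, rest, T13, rest, T13, T4, rest, rest, T8, rest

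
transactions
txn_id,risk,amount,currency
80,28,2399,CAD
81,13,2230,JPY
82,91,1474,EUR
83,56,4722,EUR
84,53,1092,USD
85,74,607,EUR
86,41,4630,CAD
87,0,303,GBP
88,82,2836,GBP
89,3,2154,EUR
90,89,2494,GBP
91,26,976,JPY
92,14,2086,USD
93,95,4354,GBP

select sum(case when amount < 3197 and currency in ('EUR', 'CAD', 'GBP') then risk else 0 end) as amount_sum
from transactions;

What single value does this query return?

367

txn_id=80: ✓ → 28
txn_id=81: ✗
txn_id=82: ✓ → 91
txn_id=83: ✗
txn_id=84: ✗
txn_id=85: ✓ → 74
txn_id=86: ✗
txn_id=87: ✓ → 0
txn_id=88: ✓ → 82
txn_id=89: ✓ → 3
txn_id=90: ✓ → 89
txn_id=91: ✗
txn_id=92: ✗
txn_id=93: ✗
amount_sum = 28 + 91 + 74 + 82 + 3 + 89 = 367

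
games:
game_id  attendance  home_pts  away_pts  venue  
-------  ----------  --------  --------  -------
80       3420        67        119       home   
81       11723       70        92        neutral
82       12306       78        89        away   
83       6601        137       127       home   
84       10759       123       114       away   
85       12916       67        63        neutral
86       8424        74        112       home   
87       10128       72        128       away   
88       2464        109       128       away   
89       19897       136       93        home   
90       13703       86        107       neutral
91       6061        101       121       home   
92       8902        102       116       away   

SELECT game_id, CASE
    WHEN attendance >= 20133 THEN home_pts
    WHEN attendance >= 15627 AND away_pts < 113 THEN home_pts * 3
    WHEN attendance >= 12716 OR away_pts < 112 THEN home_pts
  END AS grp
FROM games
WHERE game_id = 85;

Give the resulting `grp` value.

game_id = 85: attendance=12916, home_pts=67, away_pts=63, venue=neutral.
attendance >= 20133 → false
attendance >= 15627 AND away_pts < 113 → false
attendance >= 12716 OR away_pts < 112 → true → 67

67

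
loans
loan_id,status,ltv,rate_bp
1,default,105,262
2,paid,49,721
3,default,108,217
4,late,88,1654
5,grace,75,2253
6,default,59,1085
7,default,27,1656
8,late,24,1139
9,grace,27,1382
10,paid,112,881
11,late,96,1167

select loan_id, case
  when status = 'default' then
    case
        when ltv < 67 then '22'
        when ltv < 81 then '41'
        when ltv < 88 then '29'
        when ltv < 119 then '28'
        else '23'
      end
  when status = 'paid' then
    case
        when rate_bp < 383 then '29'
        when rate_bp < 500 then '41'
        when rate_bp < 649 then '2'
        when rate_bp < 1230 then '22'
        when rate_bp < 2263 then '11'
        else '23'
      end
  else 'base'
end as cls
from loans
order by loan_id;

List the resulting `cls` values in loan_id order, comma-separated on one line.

28, 22, 28, base, base, 22, 22, base, base, 22, base

loan_id=1: status='default' → inner[ltv < 119] → 28
loan_id=2: status='paid' → inner[rate_bp < 1230] → 22
loan_id=3: status='default' → inner[ltv < 119] → 28
loan_id=4: status='late' → outer ELSE → base
loan_id=5: status='grace' → outer ELSE → base
loan_id=6: status='default' → inner[ltv < 67] → 22
loan_id=7: status='default' → inner[ltv < 67] → 22
loan_id=8: status='late' → outer ELSE → base
loan_id=9: status='grace' → outer ELSE → base
loan_id=10: status='paid' → inner[rate_bp < 1230] → 22
loan_id=11: status='late' → outer ELSE → base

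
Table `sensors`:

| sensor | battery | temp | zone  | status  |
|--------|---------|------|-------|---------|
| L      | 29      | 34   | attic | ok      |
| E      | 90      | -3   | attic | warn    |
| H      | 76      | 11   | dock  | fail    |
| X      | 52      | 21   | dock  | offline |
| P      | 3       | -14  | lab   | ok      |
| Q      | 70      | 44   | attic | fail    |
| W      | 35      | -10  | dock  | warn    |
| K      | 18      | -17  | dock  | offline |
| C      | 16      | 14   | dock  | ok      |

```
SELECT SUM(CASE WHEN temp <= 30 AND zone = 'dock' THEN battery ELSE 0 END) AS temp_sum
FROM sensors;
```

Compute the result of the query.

197

sensor=L: ✗
sensor=E: ✗
sensor=H: ✓ → 76
sensor=X: ✓ → 52
sensor=P: ✗
sensor=Q: ✗
sensor=W: ✓ → 35
sensor=K: ✓ → 18
sensor=C: ✓ → 16
temp_sum = 76 + 52 + 35 + 18 + 16 = 197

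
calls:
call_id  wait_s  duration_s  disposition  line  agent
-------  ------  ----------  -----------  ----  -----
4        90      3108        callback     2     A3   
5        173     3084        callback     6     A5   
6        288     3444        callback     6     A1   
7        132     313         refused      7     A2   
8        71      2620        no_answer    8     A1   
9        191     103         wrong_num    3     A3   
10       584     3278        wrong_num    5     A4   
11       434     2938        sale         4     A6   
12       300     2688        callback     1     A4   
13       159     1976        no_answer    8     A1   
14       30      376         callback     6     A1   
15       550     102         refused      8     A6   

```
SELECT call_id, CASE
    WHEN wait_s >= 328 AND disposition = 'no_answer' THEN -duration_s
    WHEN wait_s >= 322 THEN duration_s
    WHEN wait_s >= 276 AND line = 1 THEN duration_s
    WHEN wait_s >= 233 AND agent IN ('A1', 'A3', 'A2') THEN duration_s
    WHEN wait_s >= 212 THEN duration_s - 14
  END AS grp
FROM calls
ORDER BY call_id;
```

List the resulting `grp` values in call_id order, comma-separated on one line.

call_id=4: (no match → NULL) → NULL
call_id=5: (no match → NULL) → NULL
call_id=6: wait_s >= 233 AND agent IN ('A1', 'A3', 'A2') → 3444
call_id=7: (no match → NULL) → NULL
call_id=8: (no match → NULL) → NULL
call_id=9: (no match → NULL) → NULL
call_id=10: wait_s >= 322 → 3278
call_id=11: wait_s >= 322 → 2938
call_id=12: wait_s >= 276 AND line = 1 → 2688
call_id=13: (no match → NULL) → NULL
call_id=14: (no match → NULL) → NULL
call_id=15: wait_s >= 322 → 102

NULL, NULL, 3444, NULL, NULL, NULL, 3278, 2938, 2688, NULL, NULL, 102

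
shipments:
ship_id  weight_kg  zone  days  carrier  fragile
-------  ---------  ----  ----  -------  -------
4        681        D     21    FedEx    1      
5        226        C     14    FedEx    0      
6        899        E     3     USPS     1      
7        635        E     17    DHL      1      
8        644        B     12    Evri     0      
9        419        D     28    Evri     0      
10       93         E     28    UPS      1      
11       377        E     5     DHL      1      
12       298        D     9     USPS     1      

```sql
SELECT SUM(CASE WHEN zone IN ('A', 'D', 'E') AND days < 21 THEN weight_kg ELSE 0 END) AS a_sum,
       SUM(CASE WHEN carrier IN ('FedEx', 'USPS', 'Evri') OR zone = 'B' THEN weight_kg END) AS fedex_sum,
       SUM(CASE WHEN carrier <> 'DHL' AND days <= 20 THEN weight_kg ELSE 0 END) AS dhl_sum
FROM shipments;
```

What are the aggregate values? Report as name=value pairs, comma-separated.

[a_sum: zone IN ('A', 'D', 'E') AND days < 21]
ship_id=4: ✗
ship_id=5: ✗
ship_id=6: ✓ → 899
ship_id=7: ✓ → 635
ship_id=8: ✗
ship_id=9: ✗
ship_id=10: ✗
ship_id=11: ✓ → 377
ship_id=12: ✓ → 298
a_sum = 899 + 635 + 377 + 298 = 2209
—
[fedex_sum: carrier IN ('FedEx', 'USPS', 'Evri') OR zone = 'B']
ship_id=4: ✓ → 681
ship_id=5: ✓ → 226
ship_id=6: ✓ → 899
ship_id=7: ✗
ship_id=8: ✓ → 644
ship_id=9: ✓ → 419
ship_id=10: ✗
ship_id=11: ✗
ship_id=12: ✓ → 298
fedex_sum = 681 + 226 + 899 + 644 + 419 + 298 = 3167
—
[dhl_sum: carrier <> 'DHL' AND days <= 20]
ship_id=4: ✗
ship_id=5: ✓ → 226
ship_id=6: ✓ → 899
ship_id=7: ✗
ship_id=8: ✓ → 644
ship_id=9: ✗
ship_id=10: ✗
ship_id=11: ✗
ship_id=12: ✓ → 298
dhl_sum = 226 + 899 + 644 + 298 = 2067

a_sum=2209, fedex_sum=3167, dhl_sum=2067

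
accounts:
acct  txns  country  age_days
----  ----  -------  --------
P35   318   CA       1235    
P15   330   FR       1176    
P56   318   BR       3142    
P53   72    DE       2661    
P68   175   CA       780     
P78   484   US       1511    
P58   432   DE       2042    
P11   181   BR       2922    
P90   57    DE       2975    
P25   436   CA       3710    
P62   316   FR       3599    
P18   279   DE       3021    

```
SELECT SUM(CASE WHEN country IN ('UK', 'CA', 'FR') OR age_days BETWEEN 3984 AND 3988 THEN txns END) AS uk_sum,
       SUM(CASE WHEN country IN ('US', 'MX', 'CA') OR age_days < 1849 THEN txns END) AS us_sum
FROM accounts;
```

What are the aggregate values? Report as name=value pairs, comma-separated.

[uk_sum: country IN ('UK', 'CA', 'FR') OR age_days BETWEEN 3984 AND 3988]
acct=P35: ✓ → 318
acct=P15: ✓ → 330
acct=P56: ✗
acct=P53: ✗
acct=P68: ✓ → 175
acct=P78: ✗
acct=P58: ✗
acct=P11: ✗
acct=P90: ✗
acct=P25: ✓ → 436
acct=P62: ✓ → 316
acct=P18: ✗
uk_sum = 318 + 330 + 175 + 436 + 316 = 1575
—
[us_sum: country IN ('US', 'MX', 'CA') OR age_days < 1849]
acct=P35: ✓ → 318
acct=P15: ✓ → 330
acct=P56: ✗
acct=P53: ✗
acct=P68: ✓ → 175
acct=P78: ✓ → 484
acct=P58: ✗
acct=P11: ✗
acct=P90: ✗
acct=P25: ✓ → 436
acct=P62: ✗
acct=P18: ✗
us_sum = 318 + 330 + 175 + 484 + 436 = 1743

uk_sum=1575, us_sum=1743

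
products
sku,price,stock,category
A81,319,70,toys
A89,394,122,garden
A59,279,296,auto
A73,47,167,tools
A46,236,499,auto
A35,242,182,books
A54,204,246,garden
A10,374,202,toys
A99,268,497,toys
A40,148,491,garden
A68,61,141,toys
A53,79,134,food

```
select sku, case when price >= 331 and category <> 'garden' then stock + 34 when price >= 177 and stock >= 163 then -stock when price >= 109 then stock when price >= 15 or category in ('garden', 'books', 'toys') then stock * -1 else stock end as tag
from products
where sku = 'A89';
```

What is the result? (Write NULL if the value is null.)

sku = A89: price=394, stock=122, category=garden.
price >= 331 and category <> 'garden' → false
price >= 177 and stock >= 163 → false
price >= 109 → true → 122

122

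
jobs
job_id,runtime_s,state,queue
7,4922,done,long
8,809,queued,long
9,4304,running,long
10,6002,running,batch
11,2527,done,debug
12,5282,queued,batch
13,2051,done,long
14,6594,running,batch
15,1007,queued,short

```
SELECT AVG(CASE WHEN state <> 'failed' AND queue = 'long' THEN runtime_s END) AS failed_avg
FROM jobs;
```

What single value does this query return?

job_id=7: ✓ → 4922
job_id=8: ✓ → 809
job_id=9: ✓ → 4304
job_id=10: ✗
job_id=11: ✗
job_id=12: ✗
job_id=13: ✓ → 2051
job_id=14: ✗
job_id=15: ✗
failed_avg = (4922 + 809 + 4304 + 2051) / 4 = 3021.5

3021.5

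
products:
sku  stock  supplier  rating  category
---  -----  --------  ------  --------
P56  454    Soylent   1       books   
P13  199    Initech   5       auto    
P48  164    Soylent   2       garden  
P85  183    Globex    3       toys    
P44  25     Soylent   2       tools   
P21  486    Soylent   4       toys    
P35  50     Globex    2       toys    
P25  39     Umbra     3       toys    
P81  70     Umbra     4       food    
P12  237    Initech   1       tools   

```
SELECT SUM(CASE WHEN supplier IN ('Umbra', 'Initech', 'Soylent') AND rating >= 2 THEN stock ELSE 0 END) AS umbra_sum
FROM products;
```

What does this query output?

983

sku=P56: ✗
sku=P13: ✓ → 199
sku=P48: ✓ → 164
sku=P85: ✗
sku=P44: ✓ → 25
sku=P21: ✓ → 486
sku=P35: ✗
sku=P25: ✓ → 39
sku=P81: ✓ → 70
sku=P12: ✗
umbra_sum = 199 + 164 + 25 + 486 + 39 + 70 = 983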